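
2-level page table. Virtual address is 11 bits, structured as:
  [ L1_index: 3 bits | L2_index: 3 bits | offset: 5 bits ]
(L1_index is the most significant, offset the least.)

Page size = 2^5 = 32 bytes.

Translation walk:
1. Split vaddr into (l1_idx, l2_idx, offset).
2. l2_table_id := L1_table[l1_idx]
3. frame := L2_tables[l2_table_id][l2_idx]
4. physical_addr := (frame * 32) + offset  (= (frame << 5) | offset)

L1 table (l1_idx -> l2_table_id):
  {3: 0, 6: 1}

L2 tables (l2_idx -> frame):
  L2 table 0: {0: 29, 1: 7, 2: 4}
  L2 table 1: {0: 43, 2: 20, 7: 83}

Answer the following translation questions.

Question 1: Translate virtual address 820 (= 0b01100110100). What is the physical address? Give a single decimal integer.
vaddr = 820 = 0b01100110100
Split: l1_idx=3, l2_idx=1, offset=20
L1[3] = 0
L2[0][1] = 7
paddr = 7 * 32 + 20 = 244

Answer: 244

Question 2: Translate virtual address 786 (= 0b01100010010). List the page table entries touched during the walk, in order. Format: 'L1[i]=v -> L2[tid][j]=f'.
Answer: L1[3]=0 -> L2[0][0]=29

Derivation:
vaddr = 786 = 0b01100010010
Split: l1_idx=3, l2_idx=0, offset=18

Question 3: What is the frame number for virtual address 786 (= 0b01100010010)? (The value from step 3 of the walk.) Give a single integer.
Answer: 29

Derivation:
vaddr = 786: l1_idx=3, l2_idx=0
L1[3] = 0; L2[0][0] = 29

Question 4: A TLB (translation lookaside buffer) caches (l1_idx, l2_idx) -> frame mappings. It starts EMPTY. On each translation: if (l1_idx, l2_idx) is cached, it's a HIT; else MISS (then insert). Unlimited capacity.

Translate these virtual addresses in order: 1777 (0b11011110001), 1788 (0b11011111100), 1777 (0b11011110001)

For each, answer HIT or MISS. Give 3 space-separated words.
Answer: MISS HIT HIT

Derivation:
vaddr=1777: (6,7) not in TLB -> MISS, insert
vaddr=1788: (6,7) in TLB -> HIT
vaddr=1777: (6,7) in TLB -> HIT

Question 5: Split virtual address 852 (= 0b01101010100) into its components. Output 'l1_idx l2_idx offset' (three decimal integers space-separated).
Answer: 3 2 20

Derivation:
vaddr = 852 = 0b01101010100
  top 3 bits -> l1_idx = 3
  next 3 bits -> l2_idx = 2
  bottom 5 bits -> offset = 20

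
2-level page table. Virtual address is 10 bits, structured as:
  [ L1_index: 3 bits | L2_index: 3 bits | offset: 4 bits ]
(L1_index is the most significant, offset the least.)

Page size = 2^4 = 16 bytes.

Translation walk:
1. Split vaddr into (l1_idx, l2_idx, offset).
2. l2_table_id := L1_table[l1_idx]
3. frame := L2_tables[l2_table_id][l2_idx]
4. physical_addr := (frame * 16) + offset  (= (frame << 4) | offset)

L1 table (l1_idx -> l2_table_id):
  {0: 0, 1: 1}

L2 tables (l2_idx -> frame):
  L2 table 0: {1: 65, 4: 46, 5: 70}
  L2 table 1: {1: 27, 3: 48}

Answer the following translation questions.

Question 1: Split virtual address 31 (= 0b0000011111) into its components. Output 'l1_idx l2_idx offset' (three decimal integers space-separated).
Answer: 0 1 15

Derivation:
vaddr = 31 = 0b0000011111
  top 3 bits -> l1_idx = 0
  next 3 bits -> l2_idx = 1
  bottom 4 bits -> offset = 15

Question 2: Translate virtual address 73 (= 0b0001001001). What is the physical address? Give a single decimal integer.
vaddr = 73 = 0b0001001001
Split: l1_idx=0, l2_idx=4, offset=9
L1[0] = 0
L2[0][4] = 46
paddr = 46 * 16 + 9 = 745

Answer: 745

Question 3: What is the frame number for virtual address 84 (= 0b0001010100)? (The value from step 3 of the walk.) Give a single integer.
vaddr = 84: l1_idx=0, l2_idx=5
L1[0] = 0; L2[0][5] = 70

Answer: 70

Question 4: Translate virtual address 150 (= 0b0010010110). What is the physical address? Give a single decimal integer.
vaddr = 150 = 0b0010010110
Split: l1_idx=1, l2_idx=1, offset=6
L1[1] = 1
L2[1][1] = 27
paddr = 27 * 16 + 6 = 438

Answer: 438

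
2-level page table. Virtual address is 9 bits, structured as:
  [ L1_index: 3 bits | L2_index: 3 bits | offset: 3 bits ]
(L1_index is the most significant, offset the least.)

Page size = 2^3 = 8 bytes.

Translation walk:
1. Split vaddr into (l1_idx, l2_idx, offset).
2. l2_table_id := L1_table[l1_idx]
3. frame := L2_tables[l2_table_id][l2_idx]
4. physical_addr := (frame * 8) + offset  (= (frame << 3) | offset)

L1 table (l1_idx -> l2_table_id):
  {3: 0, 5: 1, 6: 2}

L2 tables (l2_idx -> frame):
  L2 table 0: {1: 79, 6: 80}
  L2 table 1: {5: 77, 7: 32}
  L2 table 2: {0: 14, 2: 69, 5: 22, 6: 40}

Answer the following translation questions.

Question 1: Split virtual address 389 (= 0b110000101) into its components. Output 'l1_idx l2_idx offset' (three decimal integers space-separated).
vaddr = 389 = 0b110000101
  top 3 bits -> l1_idx = 6
  next 3 bits -> l2_idx = 0
  bottom 3 bits -> offset = 5

Answer: 6 0 5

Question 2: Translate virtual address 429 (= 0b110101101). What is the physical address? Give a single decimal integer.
Answer: 181

Derivation:
vaddr = 429 = 0b110101101
Split: l1_idx=6, l2_idx=5, offset=5
L1[6] = 2
L2[2][5] = 22
paddr = 22 * 8 + 5 = 181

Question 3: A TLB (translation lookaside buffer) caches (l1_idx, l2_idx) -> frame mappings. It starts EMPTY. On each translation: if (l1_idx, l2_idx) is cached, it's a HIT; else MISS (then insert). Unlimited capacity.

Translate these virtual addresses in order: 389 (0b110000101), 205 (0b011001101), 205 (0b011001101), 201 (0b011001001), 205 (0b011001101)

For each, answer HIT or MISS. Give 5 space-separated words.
vaddr=389: (6,0) not in TLB -> MISS, insert
vaddr=205: (3,1) not in TLB -> MISS, insert
vaddr=205: (3,1) in TLB -> HIT
vaddr=201: (3,1) in TLB -> HIT
vaddr=205: (3,1) in TLB -> HIT

Answer: MISS MISS HIT HIT HIT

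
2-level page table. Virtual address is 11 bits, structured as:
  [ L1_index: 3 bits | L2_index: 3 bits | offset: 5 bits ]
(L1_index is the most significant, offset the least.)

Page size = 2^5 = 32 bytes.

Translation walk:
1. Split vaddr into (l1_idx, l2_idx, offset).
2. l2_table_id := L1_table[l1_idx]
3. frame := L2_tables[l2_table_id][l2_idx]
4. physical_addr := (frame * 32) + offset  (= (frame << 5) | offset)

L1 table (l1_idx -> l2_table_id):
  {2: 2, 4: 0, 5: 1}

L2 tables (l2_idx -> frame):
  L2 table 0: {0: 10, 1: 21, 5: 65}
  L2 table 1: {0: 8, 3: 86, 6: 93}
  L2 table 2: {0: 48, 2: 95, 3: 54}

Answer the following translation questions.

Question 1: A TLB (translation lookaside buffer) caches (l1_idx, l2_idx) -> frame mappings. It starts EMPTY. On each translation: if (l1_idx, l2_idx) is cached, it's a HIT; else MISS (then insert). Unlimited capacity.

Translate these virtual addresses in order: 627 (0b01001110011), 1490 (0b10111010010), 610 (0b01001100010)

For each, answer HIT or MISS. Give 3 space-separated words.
Answer: MISS MISS HIT

Derivation:
vaddr=627: (2,3) not in TLB -> MISS, insert
vaddr=1490: (5,6) not in TLB -> MISS, insert
vaddr=610: (2,3) in TLB -> HIT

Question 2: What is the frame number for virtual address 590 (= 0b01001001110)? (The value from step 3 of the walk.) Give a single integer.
vaddr = 590: l1_idx=2, l2_idx=2
L1[2] = 2; L2[2][2] = 95

Answer: 95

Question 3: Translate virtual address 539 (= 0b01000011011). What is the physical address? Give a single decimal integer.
vaddr = 539 = 0b01000011011
Split: l1_idx=2, l2_idx=0, offset=27
L1[2] = 2
L2[2][0] = 48
paddr = 48 * 32 + 27 = 1563

Answer: 1563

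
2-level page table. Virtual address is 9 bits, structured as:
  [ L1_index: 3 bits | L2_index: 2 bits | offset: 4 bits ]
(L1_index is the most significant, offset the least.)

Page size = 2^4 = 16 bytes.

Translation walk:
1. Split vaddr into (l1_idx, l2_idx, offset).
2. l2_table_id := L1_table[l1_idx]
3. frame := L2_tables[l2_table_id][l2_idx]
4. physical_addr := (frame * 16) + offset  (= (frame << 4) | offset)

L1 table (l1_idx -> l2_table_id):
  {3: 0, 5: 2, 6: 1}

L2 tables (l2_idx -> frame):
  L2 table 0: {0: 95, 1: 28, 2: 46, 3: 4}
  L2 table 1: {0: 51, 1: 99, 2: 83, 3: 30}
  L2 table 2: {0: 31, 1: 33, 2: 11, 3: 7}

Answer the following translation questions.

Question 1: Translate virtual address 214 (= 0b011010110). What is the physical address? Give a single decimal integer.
vaddr = 214 = 0b011010110
Split: l1_idx=3, l2_idx=1, offset=6
L1[3] = 0
L2[0][1] = 28
paddr = 28 * 16 + 6 = 454

Answer: 454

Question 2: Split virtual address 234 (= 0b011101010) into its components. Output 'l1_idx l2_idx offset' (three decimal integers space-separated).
Answer: 3 2 10

Derivation:
vaddr = 234 = 0b011101010
  top 3 bits -> l1_idx = 3
  next 2 bits -> l2_idx = 2
  bottom 4 bits -> offset = 10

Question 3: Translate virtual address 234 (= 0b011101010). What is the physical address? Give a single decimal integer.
vaddr = 234 = 0b011101010
Split: l1_idx=3, l2_idx=2, offset=10
L1[3] = 0
L2[0][2] = 46
paddr = 46 * 16 + 10 = 746

Answer: 746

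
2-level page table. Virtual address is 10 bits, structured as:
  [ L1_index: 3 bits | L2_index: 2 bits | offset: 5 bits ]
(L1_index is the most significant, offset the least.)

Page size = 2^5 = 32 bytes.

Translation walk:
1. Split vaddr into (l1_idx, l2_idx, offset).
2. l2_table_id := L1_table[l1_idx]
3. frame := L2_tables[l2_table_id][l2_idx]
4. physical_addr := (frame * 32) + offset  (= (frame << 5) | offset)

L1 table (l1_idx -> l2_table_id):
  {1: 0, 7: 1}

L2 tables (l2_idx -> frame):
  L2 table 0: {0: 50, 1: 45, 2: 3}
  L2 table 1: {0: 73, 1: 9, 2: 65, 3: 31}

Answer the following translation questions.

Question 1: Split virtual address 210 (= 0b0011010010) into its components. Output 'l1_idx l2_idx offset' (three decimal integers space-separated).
vaddr = 210 = 0b0011010010
  top 3 bits -> l1_idx = 1
  next 2 bits -> l2_idx = 2
  bottom 5 bits -> offset = 18

Answer: 1 2 18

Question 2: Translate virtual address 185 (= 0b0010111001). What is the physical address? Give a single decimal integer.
vaddr = 185 = 0b0010111001
Split: l1_idx=1, l2_idx=1, offset=25
L1[1] = 0
L2[0][1] = 45
paddr = 45 * 32 + 25 = 1465

Answer: 1465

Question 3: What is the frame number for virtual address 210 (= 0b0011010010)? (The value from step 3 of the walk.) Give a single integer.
vaddr = 210: l1_idx=1, l2_idx=2
L1[1] = 0; L2[0][2] = 3

Answer: 3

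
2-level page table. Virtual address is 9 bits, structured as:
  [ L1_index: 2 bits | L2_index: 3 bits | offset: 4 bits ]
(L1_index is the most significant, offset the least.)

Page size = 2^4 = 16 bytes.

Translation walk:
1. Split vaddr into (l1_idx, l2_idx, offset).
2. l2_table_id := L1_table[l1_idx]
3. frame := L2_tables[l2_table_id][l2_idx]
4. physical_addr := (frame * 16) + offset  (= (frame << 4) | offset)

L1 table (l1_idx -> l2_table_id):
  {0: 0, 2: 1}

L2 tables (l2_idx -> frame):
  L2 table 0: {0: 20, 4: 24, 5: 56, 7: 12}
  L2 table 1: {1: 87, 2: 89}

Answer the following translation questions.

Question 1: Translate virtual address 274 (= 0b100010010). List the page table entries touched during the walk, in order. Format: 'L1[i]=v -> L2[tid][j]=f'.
Answer: L1[2]=1 -> L2[1][1]=87

Derivation:
vaddr = 274 = 0b100010010
Split: l1_idx=2, l2_idx=1, offset=2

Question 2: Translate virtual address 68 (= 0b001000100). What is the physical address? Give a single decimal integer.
Answer: 388

Derivation:
vaddr = 68 = 0b001000100
Split: l1_idx=0, l2_idx=4, offset=4
L1[0] = 0
L2[0][4] = 24
paddr = 24 * 16 + 4 = 388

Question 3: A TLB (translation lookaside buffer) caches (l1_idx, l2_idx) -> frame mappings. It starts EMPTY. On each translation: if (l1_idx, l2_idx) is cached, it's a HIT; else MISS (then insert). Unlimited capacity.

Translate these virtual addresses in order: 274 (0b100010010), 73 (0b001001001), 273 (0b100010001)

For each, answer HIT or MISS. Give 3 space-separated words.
Answer: MISS MISS HIT

Derivation:
vaddr=274: (2,1) not in TLB -> MISS, insert
vaddr=73: (0,4) not in TLB -> MISS, insert
vaddr=273: (2,1) in TLB -> HIT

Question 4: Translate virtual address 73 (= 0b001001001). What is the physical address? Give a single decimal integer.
vaddr = 73 = 0b001001001
Split: l1_idx=0, l2_idx=4, offset=9
L1[0] = 0
L2[0][4] = 24
paddr = 24 * 16 + 9 = 393

Answer: 393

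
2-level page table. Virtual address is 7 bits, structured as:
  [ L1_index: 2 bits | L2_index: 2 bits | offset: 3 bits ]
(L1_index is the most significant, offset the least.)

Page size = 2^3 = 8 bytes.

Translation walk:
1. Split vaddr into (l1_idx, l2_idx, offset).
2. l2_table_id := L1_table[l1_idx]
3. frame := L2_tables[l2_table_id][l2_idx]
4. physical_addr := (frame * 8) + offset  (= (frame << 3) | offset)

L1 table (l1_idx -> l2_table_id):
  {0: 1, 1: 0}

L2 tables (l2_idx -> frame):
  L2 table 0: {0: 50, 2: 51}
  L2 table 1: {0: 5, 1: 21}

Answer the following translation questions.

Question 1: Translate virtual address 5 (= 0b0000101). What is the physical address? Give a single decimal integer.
Answer: 45

Derivation:
vaddr = 5 = 0b0000101
Split: l1_idx=0, l2_idx=0, offset=5
L1[0] = 1
L2[1][0] = 5
paddr = 5 * 8 + 5 = 45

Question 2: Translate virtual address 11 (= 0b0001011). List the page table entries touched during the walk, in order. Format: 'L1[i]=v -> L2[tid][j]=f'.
vaddr = 11 = 0b0001011
Split: l1_idx=0, l2_idx=1, offset=3

Answer: L1[0]=1 -> L2[1][1]=21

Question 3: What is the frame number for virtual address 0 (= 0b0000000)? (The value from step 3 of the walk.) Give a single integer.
vaddr = 0: l1_idx=0, l2_idx=0
L1[0] = 1; L2[1][0] = 5

Answer: 5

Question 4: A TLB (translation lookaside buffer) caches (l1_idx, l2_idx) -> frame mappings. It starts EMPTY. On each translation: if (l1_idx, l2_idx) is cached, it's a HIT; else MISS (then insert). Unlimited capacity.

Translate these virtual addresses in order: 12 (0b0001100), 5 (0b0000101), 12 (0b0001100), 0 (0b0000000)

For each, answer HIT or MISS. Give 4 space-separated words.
vaddr=12: (0,1) not in TLB -> MISS, insert
vaddr=5: (0,0) not in TLB -> MISS, insert
vaddr=12: (0,1) in TLB -> HIT
vaddr=0: (0,0) in TLB -> HIT

Answer: MISS MISS HIT HIT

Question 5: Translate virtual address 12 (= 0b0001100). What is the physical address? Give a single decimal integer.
Answer: 172

Derivation:
vaddr = 12 = 0b0001100
Split: l1_idx=0, l2_idx=1, offset=4
L1[0] = 1
L2[1][1] = 21
paddr = 21 * 8 + 4 = 172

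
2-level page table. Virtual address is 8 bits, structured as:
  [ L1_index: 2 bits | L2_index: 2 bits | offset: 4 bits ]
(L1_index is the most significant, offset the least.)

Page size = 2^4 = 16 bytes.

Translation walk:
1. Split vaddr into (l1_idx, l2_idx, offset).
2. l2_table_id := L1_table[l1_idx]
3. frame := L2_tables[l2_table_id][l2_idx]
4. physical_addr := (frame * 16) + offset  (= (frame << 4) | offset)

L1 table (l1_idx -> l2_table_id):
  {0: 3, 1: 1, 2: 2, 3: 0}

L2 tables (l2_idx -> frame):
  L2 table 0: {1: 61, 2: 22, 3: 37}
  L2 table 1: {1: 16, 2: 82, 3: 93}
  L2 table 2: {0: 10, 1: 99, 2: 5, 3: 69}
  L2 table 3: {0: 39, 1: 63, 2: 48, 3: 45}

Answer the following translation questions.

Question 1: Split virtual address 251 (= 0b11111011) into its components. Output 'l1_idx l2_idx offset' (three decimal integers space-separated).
vaddr = 251 = 0b11111011
  top 2 bits -> l1_idx = 3
  next 2 bits -> l2_idx = 3
  bottom 4 bits -> offset = 11

Answer: 3 3 11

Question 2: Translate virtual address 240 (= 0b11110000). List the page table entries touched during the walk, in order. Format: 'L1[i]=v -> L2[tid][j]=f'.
vaddr = 240 = 0b11110000
Split: l1_idx=3, l2_idx=3, offset=0

Answer: L1[3]=0 -> L2[0][3]=37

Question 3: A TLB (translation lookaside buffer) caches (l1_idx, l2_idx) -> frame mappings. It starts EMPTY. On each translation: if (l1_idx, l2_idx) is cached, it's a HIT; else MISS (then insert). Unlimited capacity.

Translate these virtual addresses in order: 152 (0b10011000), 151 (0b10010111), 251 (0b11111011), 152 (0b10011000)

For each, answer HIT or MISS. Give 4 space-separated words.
Answer: MISS HIT MISS HIT

Derivation:
vaddr=152: (2,1) not in TLB -> MISS, insert
vaddr=151: (2,1) in TLB -> HIT
vaddr=251: (3,3) not in TLB -> MISS, insert
vaddr=152: (2,1) in TLB -> HIT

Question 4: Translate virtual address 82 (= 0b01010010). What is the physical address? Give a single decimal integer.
Answer: 258

Derivation:
vaddr = 82 = 0b01010010
Split: l1_idx=1, l2_idx=1, offset=2
L1[1] = 1
L2[1][1] = 16
paddr = 16 * 16 + 2 = 258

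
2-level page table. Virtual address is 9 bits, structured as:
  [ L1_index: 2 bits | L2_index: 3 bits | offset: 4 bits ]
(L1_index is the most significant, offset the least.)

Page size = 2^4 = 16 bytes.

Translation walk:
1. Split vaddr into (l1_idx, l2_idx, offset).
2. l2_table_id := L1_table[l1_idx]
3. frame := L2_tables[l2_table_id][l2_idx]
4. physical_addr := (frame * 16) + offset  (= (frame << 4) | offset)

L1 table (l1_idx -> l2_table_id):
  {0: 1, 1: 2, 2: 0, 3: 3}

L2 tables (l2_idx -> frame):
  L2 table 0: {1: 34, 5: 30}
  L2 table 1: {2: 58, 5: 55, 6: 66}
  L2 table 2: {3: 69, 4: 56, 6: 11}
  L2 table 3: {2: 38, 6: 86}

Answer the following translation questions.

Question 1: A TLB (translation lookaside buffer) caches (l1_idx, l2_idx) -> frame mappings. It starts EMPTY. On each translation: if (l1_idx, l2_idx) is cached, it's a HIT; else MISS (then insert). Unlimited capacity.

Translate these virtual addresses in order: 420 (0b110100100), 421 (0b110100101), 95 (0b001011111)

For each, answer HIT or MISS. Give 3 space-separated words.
vaddr=420: (3,2) not in TLB -> MISS, insert
vaddr=421: (3,2) in TLB -> HIT
vaddr=95: (0,5) not in TLB -> MISS, insert

Answer: MISS HIT MISS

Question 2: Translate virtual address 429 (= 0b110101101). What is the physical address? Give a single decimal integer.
Answer: 621

Derivation:
vaddr = 429 = 0b110101101
Split: l1_idx=3, l2_idx=2, offset=13
L1[3] = 3
L2[3][2] = 38
paddr = 38 * 16 + 13 = 621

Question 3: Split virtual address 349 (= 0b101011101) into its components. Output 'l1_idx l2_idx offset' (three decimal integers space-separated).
vaddr = 349 = 0b101011101
  top 2 bits -> l1_idx = 2
  next 3 bits -> l2_idx = 5
  bottom 4 bits -> offset = 13

Answer: 2 5 13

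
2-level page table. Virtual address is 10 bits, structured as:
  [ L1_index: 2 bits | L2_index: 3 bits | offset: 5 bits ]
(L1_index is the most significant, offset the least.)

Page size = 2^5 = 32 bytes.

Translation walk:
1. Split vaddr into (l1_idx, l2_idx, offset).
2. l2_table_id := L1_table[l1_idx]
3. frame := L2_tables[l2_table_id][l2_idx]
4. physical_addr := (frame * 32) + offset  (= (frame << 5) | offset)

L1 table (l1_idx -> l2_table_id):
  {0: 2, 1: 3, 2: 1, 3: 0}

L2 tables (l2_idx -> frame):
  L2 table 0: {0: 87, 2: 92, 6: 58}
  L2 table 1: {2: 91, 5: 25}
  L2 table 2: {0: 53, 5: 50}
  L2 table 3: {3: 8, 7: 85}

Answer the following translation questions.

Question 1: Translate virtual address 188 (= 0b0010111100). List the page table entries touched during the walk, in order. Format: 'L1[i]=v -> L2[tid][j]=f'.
Answer: L1[0]=2 -> L2[2][5]=50

Derivation:
vaddr = 188 = 0b0010111100
Split: l1_idx=0, l2_idx=5, offset=28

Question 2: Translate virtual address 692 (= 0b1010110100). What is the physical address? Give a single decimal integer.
vaddr = 692 = 0b1010110100
Split: l1_idx=2, l2_idx=5, offset=20
L1[2] = 1
L2[1][5] = 25
paddr = 25 * 32 + 20 = 820

Answer: 820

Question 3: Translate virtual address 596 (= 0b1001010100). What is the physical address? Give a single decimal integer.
vaddr = 596 = 0b1001010100
Split: l1_idx=2, l2_idx=2, offset=20
L1[2] = 1
L2[1][2] = 91
paddr = 91 * 32 + 20 = 2932

Answer: 2932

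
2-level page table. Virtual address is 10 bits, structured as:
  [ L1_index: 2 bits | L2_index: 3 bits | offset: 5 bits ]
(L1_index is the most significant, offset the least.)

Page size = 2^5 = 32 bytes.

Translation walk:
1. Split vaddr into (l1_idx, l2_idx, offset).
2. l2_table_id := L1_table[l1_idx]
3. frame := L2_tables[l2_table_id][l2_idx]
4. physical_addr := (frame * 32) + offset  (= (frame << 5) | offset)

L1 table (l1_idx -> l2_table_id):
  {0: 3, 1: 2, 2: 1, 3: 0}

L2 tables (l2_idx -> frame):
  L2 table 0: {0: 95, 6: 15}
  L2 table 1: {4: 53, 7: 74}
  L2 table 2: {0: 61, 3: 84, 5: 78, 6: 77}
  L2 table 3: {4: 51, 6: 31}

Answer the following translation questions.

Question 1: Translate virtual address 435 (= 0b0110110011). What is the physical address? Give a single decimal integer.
vaddr = 435 = 0b0110110011
Split: l1_idx=1, l2_idx=5, offset=19
L1[1] = 2
L2[2][5] = 78
paddr = 78 * 32 + 19 = 2515

Answer: 2515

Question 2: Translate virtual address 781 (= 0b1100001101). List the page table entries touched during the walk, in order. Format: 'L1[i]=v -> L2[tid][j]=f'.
vaddr = 781 = 0b1100001101
Split: l1_idx=3, l2_idx=0, offset=13

Answer: L1[3]=0 -> L2[0][0]=95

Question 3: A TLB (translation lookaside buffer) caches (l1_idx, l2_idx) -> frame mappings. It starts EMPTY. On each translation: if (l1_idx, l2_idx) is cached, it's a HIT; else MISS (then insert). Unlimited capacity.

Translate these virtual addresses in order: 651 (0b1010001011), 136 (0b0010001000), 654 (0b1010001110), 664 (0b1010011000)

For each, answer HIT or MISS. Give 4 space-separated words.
Answer: MISS MISS HIT HIT

Derivation:
vaddr=651: (2,4) not in TLB -> MISS, insert
vaddr=136: (0,4) not in TLB -> MISS, insert
vaddr=654: (2,4) in TLB -> HIT
vaddr=664: (2,4) in TLB -> HIT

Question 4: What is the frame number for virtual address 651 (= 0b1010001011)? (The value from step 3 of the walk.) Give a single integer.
Answer: 53

Derivation:
vaddr = 651: l1_idx=2, l2_idx=4
L1[2] = 1; L2[1][4] = 53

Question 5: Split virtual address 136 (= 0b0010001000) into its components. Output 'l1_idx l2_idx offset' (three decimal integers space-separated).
Answer: 0 4 8

Derivation:
vaddr = 136 = 0b0010001000
  top 2 bits -> l1_idx = 0
  next 3 bits -> l2_idx = 4
  bottom 5 bits -> offset = 8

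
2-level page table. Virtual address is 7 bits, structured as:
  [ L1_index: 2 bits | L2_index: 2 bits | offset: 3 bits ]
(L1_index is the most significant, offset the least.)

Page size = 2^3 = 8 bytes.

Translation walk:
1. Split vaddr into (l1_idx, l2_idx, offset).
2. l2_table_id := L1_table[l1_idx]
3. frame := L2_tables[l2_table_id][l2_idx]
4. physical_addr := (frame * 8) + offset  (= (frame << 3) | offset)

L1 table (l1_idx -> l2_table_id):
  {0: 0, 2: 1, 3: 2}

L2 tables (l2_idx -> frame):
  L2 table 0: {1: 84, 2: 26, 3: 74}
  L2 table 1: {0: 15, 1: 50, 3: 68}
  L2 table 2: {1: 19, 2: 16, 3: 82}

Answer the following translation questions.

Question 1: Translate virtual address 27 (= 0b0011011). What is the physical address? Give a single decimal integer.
vaddr = 27 = 0b0011011
Split: l1_idx=0, l2_idx=3, offset=3
L1[0] = 0
L2[0][3] = 74
paddr = 74 * 8 + 3 = 595

Answer: 595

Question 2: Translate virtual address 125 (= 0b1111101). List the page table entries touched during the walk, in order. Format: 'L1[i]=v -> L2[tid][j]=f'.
Answer: L1[3]=2 -> L2[2][3]=82

Derivation:
vaddr = 125 = 0b1111101
Split: l1_idx=3, l2_idx=3, offset=5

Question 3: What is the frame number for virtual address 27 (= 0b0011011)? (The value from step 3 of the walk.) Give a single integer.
Answer: 74

Derivation:
vaddr = 27: l1_idx=0, l2_idx=3
L1[0] = 0; L2[0][3] = 74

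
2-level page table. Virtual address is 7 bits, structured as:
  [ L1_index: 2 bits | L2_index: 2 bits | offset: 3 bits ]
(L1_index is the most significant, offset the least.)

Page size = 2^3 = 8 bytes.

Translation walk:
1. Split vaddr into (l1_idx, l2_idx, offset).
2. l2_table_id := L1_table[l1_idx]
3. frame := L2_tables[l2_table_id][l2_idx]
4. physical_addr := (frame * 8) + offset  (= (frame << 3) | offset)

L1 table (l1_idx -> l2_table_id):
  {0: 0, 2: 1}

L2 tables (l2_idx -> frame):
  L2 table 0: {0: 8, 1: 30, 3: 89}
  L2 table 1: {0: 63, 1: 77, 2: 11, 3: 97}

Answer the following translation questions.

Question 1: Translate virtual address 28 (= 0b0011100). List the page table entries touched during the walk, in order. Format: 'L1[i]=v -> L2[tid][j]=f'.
vaddr = 28 = 0b0011100
Split: l1_idx=0, l2_idx=3, offset=4

Answer: L1[0]=0 -> L2[0][3]=89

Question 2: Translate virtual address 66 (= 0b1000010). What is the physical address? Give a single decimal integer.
vaddr = 66 = 0b1000010
Split: l1_idx=2, l2_idx=0, offset=2
L1[2] = 1
L2[1][0] = 63
paddr = 63 * 8 + 2 = 506

Answer: 506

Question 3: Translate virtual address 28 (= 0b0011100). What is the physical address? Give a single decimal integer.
Answer: 716

Derivation:
vaddr = 28 = 0b0011100
Split: l1_idx=0, l2_idx=3, offset=4
L1[0] = 0
L2[0][3] = 89
paddr = 89 * 8 + 4 = 716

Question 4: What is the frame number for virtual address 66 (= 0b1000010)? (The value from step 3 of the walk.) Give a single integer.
vaddr = 66: l1_idx=2, l2_idx=0
L1[2] = 1; L2[1][0] = 63

Answer: 63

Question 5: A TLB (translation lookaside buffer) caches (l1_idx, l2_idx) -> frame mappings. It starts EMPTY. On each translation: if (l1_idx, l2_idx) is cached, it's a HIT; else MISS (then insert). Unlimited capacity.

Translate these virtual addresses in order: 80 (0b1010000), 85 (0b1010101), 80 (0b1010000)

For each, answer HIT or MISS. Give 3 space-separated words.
vaddr=80: (2,2) not in TLB -> MISS, insert
vaddr=85: (2,2) in TLB -> HIT
vaddr=80: (2,2) in TLB -> HIT

Answer: MISS HIT HIT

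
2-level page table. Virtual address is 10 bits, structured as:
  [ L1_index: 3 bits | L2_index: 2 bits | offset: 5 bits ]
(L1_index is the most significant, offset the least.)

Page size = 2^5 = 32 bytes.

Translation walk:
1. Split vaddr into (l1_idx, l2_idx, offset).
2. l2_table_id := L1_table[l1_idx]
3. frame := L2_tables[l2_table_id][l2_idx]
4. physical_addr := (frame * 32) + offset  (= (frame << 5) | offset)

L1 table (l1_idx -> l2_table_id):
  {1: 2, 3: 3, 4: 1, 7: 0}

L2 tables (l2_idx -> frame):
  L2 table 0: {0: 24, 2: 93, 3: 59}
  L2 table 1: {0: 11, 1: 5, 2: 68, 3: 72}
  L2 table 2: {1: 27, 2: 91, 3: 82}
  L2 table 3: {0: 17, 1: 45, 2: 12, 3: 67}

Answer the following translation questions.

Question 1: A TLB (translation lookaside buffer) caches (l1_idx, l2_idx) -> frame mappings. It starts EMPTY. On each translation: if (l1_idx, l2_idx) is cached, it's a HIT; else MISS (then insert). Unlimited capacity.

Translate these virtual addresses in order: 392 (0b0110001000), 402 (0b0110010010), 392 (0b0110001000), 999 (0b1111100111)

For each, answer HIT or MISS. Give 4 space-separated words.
vaddr=392: (3,0) not in TLB -> MISS, insert
vaddr=402: (3,0) in TLB -> HIT
vaddr=392: (3,0) in TLB -> HIT
vaddr=999: (7,3) not in TLB -> MISS, insert

Answer: MISS HIT HIT MISS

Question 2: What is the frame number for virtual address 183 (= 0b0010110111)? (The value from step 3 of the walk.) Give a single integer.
Answer: 27

Derivation:
vaddr = 183: l1_idx=1, l2_idx=1
L1[1] = 2; L2[2][1] = 27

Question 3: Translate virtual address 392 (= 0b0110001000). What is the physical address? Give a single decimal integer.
vaddr = 392 = 0b0110001000
Split: l1_idx=3, l2_idx=0, offset=8
L1[3] = 3
L2[3][0] = 17
paddr = 17 * 32 + 8 = 552

Answer: 552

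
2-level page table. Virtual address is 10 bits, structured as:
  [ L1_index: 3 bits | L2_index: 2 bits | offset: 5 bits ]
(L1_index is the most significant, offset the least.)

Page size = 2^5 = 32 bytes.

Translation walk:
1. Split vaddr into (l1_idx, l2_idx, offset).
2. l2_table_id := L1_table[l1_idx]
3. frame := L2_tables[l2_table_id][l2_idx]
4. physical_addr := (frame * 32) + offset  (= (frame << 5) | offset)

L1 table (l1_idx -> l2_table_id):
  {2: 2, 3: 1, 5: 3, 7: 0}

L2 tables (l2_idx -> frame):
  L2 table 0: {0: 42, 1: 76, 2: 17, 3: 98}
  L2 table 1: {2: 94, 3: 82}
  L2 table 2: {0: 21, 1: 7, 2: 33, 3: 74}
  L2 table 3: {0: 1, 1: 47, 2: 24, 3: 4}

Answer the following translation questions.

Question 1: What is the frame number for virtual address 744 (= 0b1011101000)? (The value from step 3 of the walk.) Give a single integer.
Answer: 4

Derivation:
vaddr = 744: l1_idx=5, l2_idx=3
L1[5] = 3; L2[3][3] = 4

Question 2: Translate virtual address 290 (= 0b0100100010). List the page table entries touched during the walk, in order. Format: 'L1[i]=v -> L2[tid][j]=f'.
vaddr = 290 = 0b0100100010
Split: l1_idx=2, l2_idx=1, offset=2

Answer: L1[2]=2 -> L2[2][1]=7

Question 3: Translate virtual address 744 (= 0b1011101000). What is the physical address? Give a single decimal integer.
vaddr = 744 = 0b1011101000
Split: l1_idx=5, l2_idx=3, offset=8
L1[5] = 3
L2[3][3] = 4
paddr = 4 * 32 + 8 = 136

Answer: 136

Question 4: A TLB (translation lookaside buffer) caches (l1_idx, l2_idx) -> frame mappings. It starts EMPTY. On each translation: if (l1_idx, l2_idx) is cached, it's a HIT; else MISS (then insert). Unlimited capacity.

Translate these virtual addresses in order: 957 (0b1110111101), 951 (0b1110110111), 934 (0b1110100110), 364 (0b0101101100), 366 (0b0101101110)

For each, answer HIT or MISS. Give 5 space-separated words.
Answer: MISS HIT HIT MISS HIT

Derivation:
vaddr=957: (7,1) not in TLB -> MISS, insert
vaddr=951: (7,1) in TLB -> HIT
vaddr=934: (7,1) in TLB -> HIT
vaddr=364: (2,3) not in TLB -> MISS, insert
vaddr=366: (2,3) in TLB -> HIT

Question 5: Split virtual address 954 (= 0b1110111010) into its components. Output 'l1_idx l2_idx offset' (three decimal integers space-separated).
Answer: 7 1 26

Derivation:
vaddr = 954 = 0b1110111010
  top 3 bits -> l1_idx = 7
  next 2 bits -> l2_idx = 1
  bottom 5 bits -> offset = 26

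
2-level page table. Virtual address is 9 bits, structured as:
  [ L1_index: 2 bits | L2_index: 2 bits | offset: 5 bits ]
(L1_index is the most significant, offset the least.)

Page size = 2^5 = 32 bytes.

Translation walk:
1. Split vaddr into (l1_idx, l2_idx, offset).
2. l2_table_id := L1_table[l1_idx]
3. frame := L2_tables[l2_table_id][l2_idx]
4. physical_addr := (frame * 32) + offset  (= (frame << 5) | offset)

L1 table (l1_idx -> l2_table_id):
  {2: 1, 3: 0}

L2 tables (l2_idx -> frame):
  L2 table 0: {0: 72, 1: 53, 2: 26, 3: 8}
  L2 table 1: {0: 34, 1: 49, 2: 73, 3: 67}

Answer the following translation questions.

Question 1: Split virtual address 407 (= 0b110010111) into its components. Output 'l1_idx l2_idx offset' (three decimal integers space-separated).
vaddr = 407 = 0b110010111
  top 2 bits -> l1_idx = 3
  next 2 bits -> l2_idx = 0
  bottom 5 bits -> offset = 23

Answer: 3 0 23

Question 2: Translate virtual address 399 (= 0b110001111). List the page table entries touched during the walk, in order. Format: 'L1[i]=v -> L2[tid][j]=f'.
vaddr = 399 = 0b110001111
Split: l1_idx=3, l2_idx=0, offset=15

Answer: L1[3]=0 -> L2[0][0]=72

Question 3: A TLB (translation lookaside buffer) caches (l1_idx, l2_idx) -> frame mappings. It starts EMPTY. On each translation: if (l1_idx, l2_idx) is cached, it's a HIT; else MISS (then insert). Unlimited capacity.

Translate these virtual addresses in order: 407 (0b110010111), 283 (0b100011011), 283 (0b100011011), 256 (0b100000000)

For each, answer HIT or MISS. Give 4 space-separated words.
Answer: MISS MISS HIT HIT

Derivation:
vaddr=407: (3,0) not in TLB -> MISS, insert
vaddr=283: (2,0) not in TLB -> MISS, insert
vaddr=283: (2,0) in TLB -> HIT
vaddr=256: (2,0) in TLB -> HIT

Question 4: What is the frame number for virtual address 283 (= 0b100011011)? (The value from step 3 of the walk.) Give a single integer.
Answer: 34

Derivation:
vaddr = 283: l1_idx=2, l2_idx=0
L1[2] = 1; L2[1][0] = 34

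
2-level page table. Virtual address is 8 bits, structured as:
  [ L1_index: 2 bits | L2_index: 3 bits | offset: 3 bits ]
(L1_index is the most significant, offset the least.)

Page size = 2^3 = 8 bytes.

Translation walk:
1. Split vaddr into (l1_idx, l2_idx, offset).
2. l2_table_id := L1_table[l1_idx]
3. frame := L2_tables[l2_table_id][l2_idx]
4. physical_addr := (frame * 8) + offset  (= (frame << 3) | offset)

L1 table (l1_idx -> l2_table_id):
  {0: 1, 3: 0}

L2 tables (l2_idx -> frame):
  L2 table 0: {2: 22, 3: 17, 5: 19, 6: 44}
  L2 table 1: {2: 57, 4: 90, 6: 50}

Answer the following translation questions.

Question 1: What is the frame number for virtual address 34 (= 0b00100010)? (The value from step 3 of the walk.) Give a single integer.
Answer: 90

Derivation:
vaddr = 34: l1_idx=0, l2_idx=4
L1[0] = 1; L2[1][4] = 90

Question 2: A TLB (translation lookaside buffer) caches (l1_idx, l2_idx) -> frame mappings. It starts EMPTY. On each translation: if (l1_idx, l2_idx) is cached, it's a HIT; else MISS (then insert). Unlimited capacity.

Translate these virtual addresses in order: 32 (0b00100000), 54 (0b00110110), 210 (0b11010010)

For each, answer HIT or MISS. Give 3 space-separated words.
vaddr=32: (0,4) not in TLB -> MISS, insert
vaddr=54: (0,6) not in TLB -> MISS, insert
vaddr=210: (3,2) not in TLB -> MISS, insert

Answer: MISS MISS MISS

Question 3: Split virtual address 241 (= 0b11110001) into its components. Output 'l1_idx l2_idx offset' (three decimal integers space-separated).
Answer: 3 6 1

Derivation:
vaddr = 241 = 0b11110001
  top 2 bits -> l1_idx = 3
  next 3 bits -> l2_idx = 6
  bottom 3 bits -> offset = 1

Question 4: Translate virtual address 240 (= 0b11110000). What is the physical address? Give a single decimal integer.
Answer: 352

Derivation:
vaddr = 240 = 0b11110000
Split: l1_idx=3, l2_idx=6, offset=0
L1[3] = 0
L2[0][6] = 44
paddr = 44 * 8 + 0 = 352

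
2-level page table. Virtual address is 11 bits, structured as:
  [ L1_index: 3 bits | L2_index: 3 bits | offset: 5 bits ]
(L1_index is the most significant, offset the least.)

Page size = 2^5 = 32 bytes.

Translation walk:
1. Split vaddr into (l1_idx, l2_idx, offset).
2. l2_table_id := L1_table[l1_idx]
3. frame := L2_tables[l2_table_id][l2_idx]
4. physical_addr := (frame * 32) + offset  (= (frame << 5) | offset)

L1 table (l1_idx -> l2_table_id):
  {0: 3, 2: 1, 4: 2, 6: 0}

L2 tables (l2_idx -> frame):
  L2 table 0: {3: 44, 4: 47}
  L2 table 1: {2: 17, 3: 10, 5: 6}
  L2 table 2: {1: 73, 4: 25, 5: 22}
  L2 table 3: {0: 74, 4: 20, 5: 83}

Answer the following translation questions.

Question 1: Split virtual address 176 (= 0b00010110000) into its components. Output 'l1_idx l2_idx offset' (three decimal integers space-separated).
Answer: 0 5 16

Derivation:
vaddr = 176 = 0b00010110000
  top 3 bits -> l1_idx = 0
  next 3 bits -> l2_idx = 5
  bottom 5 bits -> offset = 16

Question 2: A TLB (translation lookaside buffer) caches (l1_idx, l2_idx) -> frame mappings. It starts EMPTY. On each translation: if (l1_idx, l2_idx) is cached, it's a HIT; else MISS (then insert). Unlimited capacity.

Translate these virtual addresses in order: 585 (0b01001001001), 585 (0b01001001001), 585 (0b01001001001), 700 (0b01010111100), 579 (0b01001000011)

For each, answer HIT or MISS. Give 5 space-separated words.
Answer: MISS HIT HIT MISS HIT

Derivation:
vaddr=585: (2,2) not in TLB -> MISS, insert
vaddr=585: (2,2) in TLB -> HIT
vaddr=585: (2,2) in TLB -> HIT
vaddr=700: (2,5) not in TLB -> MISS, insert
vaddr=579: (2,2) in TLB -> HIT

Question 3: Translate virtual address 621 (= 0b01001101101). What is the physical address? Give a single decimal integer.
vaddr = 621 = 0b01001101101
Split: l1_idx=2, l2_idx=3, offset=13
L1[2] = 1
L2[1][3] = 10
paddr = 10 * 32 + 13 = 333

Answer: 333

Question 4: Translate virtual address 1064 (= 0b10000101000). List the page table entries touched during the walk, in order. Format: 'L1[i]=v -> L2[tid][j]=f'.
Answer: L1[4]=2 -> L2[2][1]=73

Derivation:
vaddr = 1064 = 0b10000101000
Split: l1_idx=4, l2_idx=1, offset=8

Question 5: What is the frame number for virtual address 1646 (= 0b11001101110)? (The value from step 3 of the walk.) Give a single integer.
Answer: 44

Derivation:
vaddr = 1646: l1_idx=6, l2_idx=3
L1[6] = 0; L2[0][3] = 44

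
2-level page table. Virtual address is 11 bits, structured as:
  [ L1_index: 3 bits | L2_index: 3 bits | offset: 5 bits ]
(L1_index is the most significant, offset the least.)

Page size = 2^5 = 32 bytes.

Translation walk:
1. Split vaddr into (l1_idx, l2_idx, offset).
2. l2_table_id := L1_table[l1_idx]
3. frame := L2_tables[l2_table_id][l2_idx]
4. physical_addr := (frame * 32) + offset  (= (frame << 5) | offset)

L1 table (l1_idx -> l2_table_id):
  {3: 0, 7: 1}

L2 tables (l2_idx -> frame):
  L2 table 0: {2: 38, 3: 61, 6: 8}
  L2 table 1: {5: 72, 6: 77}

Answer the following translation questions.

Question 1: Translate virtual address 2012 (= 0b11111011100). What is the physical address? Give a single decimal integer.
Answer: 2492

Derivation:
vaddr = 2012 = 0b11111011100
Split: l1_idx=7, l2_idx=6, offset=28
L1[7] = 1
L2[1][6] = 77
paddr = 77 * 32 + 28 = 2492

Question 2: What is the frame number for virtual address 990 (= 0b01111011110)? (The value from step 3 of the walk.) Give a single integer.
vaddr = 990: l1_idx=3, l2_idx=6
L1[3] = 0; L2[0][6] = 8

Answer: 8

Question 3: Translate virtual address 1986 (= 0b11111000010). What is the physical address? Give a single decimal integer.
vaddr = 1986 = 0b11111000010
Split: l1_idx=7, l2_idx=6, offset=2
L1[7] = 1
L2[1][6] = 77
paddr = 77 * 32 + 2 = 2466

Answer: 2466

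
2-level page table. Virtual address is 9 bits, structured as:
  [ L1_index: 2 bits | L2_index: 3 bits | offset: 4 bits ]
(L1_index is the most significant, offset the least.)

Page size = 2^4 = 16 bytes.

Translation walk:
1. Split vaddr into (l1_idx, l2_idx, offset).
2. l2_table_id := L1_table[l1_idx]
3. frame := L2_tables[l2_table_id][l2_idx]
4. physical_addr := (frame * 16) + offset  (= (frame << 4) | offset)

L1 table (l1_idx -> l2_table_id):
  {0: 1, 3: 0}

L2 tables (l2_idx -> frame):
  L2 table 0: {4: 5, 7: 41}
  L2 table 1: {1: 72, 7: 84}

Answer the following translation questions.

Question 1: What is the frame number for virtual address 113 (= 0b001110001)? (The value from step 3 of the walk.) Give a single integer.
vaddr = 113: l1_idx=0, l2_idx=7
L1[0] = 1; L2[1][7] = 84

Answer: 84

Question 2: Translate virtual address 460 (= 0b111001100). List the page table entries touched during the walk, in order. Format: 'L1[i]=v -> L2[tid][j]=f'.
Answer: L1[3]=0 -> L2[0][4]=5

Derivation:
vaddr = 460 = 0b111001100
Split: l1_idx=3, l2_idx=4, offset=12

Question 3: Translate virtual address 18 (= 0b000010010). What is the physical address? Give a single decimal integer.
Answer: 1154

Derivation:
vaddr = 18 = 0b000010010
Split: l1_idx=0, l2_idx=1, offset=2
L1[0] = 1
L2[1][1] = 72
paddr = 72 * 16 + 2 = 1154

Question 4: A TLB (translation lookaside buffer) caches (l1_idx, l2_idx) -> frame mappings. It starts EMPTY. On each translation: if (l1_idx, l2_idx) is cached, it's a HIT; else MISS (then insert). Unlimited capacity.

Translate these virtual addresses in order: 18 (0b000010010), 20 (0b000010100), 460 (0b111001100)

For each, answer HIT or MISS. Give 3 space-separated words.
Answer: MISS HIT MISS

Derivation:
vaddr=18: (0,1) not in TLB -> MISS, insert
vaddr=20: (0,1) in TLB -> HIT
vaddr=460: (3,4) not in TLB -> MISS, insert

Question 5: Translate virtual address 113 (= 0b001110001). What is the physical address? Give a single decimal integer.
Answer: 1345

Derivation:
vaddr = 113 = 0b001110001
Split: l1_idx=0, l2_idx=7, offset=1
L1[0] = 1
L2[1][7] = 84
paddr = 84 * 16 + 1 = 1345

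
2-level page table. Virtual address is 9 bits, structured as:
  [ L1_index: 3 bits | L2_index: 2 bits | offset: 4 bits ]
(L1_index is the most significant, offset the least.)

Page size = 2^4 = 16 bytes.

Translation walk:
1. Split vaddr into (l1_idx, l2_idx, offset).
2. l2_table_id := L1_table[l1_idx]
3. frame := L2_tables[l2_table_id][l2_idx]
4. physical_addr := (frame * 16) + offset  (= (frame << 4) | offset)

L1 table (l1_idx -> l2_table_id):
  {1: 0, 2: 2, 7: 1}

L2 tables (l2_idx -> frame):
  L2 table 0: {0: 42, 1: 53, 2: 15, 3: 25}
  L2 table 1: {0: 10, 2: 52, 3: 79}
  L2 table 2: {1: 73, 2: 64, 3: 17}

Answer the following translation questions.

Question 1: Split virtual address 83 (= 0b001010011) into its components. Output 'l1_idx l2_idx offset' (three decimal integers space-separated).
vaddr = 83 = 0b001010011
  top 3 bits -> l1_idx = 1
  next 2 bits -> l2_idx = 1
  bottom 4 bits -> offset = 3

Answer: 1 1 3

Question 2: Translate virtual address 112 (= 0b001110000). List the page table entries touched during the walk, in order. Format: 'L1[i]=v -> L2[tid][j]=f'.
vaddr = 112 = 0b001110000
Split: l1_idx=1, l2_idx=3, offset=0

Answer: L1[1]=0 -> L2[0][3]=25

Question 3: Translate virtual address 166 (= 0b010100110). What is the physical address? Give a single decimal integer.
Answer: 1030

Derivation:
vaddr = 166 = 0b010100110
Split: l1_idx=2, l2_idx=2, offset=6
L1[2] = 2
L2[2][2] = 64
paddr = 64 * 16 + 6 = 1030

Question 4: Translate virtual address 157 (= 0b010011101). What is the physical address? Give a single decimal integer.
Answer: 1181

Derivation:
vaddr = 157 = 0b010011101
Split: l1_idx=2, l2_idx=1, offset=13
L1[2] = 2
L2[2][1] = 73
paddr = 73 * 16 + 13 = 1181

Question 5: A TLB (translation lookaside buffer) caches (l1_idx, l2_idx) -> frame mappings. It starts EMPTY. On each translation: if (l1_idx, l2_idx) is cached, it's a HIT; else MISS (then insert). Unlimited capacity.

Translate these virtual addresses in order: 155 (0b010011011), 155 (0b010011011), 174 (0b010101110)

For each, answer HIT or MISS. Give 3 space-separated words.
vaddr=155: (2,1) not in TLB -> MISS, insert
vaddr=155: (2,1) in TLB -> HIT
vaddr=174: (2,2) not in TLB -> MISS, insert

Answer: MISS HIT MISS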